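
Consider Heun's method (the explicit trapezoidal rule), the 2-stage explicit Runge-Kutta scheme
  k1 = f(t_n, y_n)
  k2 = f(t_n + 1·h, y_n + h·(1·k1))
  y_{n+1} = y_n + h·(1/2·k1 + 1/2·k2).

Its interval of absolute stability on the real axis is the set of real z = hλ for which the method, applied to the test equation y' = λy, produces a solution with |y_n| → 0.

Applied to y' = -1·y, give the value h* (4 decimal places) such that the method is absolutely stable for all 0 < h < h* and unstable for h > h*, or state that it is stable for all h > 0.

With y'=λy (z=hλ):
  order 2, 2-stage ⇒ R(z)=1+z+z^2/2
  (e.g. R(-1.59)=0.67405, |R|=0.67405)

Solve |R(x)|<1 on ℝ⁻.
x=-1.59: |R|=0.6741
|R(-2.27)|=1.3064 |R(-1.92)|=0.9232 |R(-0.66)|=0.5578
Bisect:
  x_lo=-2.5881 |R|=1.7611  x_hi=-0.0828 |R|=0.9206
  mid=-1.33547 |R|=0.55627 →hi
  mid=-1.96180 |R|=0.96253 →hi
  mid=-2.27497 |R|=1.31278 →lo
  mid=-2.11839 |R|=1.12540 →lo
  mid=-2.04010 |R|=1.04090 →lo
  mid=-2.00095 |R|=1.00095 →lo
  mid=-1.98138 |R|=0.98155 →hi
  ...
  [-2.00003,-1.99988] ⇒ x*=-2.0000
Interval (-2.0000, 0).

(-2.0000,0); λ=-1 ⇒ h* = 2.0000.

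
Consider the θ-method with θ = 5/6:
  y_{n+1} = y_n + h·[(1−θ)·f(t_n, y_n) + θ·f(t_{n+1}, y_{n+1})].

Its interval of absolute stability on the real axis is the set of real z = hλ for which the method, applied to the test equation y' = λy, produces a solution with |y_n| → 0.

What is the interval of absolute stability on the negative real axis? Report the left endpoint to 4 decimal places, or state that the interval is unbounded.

Test eqn y'=λy, z=hλ:
  y_{n+1} = y_n + z·[1/6·y_n + 5/6·y_{n+1}] ⇒ (1 − 5/6z)y_{n+1} = (1 + 1/6z)y_n
  so R(z) = (1 + 1/6z)/(1 − 5/6z).

Boundary: |R(x)|=1, x<0.
x=-1.79: |R|=0.2816
x=-2: |R|=0.2500
x=-10: |R|=0.0714
x=-100: |R|=0.1858
θ=5/6≥1/2 ⇒ |1+1/6x|<|1−5/6x| ∀x<0 ⇒ stable on all of ℝ⁻.

unbounded; (−∞, 0).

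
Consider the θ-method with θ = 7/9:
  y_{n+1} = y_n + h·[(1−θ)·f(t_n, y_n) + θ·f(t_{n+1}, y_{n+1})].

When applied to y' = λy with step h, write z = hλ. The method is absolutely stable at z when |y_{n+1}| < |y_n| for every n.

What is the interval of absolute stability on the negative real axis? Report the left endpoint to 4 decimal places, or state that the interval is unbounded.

On y'=λy, z=hλ:
  y_{n+1} = y_n + z·[2/9·y_n + 7/9·y_{n+1}] ⇒ (1 − 7/9z)y_{n+1} = (1 + 2/9z)y_n
  ⇒ R(z) = (1 + 2/9z)/(1 − 7/9z).

Boundary: |R(x)|=1, x<0.
x=-1.51: |R|=0.3056
x=-2: |R|=0.2174
x=-10: |R|=0.1392
x=-100: |R|=0.2694
θ=7/9≥1/2 ⇒ |1+2/9x|<|1−7/9x| ∀x<0 ⇒ unbounded interval.

interval (−∞, 0).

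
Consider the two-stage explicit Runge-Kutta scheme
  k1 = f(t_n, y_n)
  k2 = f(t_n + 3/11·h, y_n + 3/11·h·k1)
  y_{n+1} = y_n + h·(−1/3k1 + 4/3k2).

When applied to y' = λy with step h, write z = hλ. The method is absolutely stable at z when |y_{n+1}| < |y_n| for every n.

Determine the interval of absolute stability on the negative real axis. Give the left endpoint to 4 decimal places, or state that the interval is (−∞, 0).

On y'=λy, z=hλ:
  k1=λy_n ⇒ h·k1=z·y_n;  k2=λ(1+3/11z)y_n ⇒ h·k2=z(1+3/11z)y_n
  y_{n+1}/y_n = 1 − 1/3z + 4/3z(1+3/11z) = 1 + z + 4/11z²
  ⇒ R(z) = 1 + z + 4/11z².

Boundary: |R(x)|=1, x<0.
x=-0.9: |R|=0.3945
R=1: x+4/11x²=0 ⇒ x=−11/4=-2.7500; min R=1−1/(4·4/11)=0.3125>−1
Confirm numerically:
  x=-2.698: |R|=0.94898 <1
  x=-1.659: |R|=0.34183 <1
  x=-1.114: |R|=0.33727 <1
  x=-3.221: |R|=1.55167 >1
  x=-3.065: |R|=1.35108 >1
  x=-2.912: |R|=1.17154 >1
So |R|<1 on (-2.7500, 0).

(-2.7500, 0).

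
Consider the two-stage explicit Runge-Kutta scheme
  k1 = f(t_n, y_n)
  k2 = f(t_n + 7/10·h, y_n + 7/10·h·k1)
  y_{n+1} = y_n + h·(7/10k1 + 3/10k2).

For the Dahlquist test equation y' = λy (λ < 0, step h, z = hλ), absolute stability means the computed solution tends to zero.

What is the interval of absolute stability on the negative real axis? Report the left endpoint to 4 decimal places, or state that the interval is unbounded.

Test eqn y'=λy, z=hλ:
  k1=λy_n ⇒ h·k1=z·y_n;  k2=λ(1+7/10z)y_n ⇒ h·k2=z(1+7/10z)y_n
  y_{n+1}/y_n = 1 + 7/10z + 3/10z(1+7/10z) = 1 + z + 21/100z²
  R(z) = 1 + z + 21/100z².

Boundary: |R(x)|=1, x<0.
x=-0.79: |R|=0.3411
R=1: x+21/100x²=0 ⇒ x=−100/21=-4.7619; min R=1−1/(4·21/100)=-0.1905>−1
Confirm numerically:
  x=-4.538: |R|=0.78662 <1
  x=-4.492: |R|=0.74539 <1
  x=-2.650: |R|=0.17528 <1
  x=-2.363: |R|=0.19041 <1
  x=-5.269: |R|=1.56110 >1
  x=-4.945: |R|=1.19014 >1
Stable set (-4.7619, 0).

z∈(-4.7619,0).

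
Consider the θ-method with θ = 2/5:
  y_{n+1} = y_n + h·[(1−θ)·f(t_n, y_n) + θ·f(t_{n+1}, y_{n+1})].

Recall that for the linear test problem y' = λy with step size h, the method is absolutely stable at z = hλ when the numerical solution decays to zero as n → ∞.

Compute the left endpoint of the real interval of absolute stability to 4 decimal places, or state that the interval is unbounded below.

Set f=λy, z=hλ:
  y_{n+1} = y_n + z·[3/5·y_n + 2/5·y_{n+1}] ⇒ (1 − 2/5z)y_{n+1} = (1 + 3/5z)y_n
  R(z) = (1 + 3/5z)/(1 − 2/5z).

Find x<0 with |R(x)|<1.
x=-1.14: |R|=0.2170
R=−1: 1+3/5x = −1+2/5x ⇒ -1/5x=2 ⇒ x=2/(-1/5)=-10.0000
Confirm numerically:
  x=-9.218: |R|=0.96663 <1
  x=-8.677: |R|=0.94082 <1
  x=-7.660: |R|=0.88484 <1
  x=-6.131: |R|=0.77587 <1
  x=-10.327: |R|=1.01275 >1
  x=-10.243: |R|=1.00953 >1
  x=-10.228: |R|=1.00896 >1
Interval (-10.0000, 0).

left endpoint -10.0000.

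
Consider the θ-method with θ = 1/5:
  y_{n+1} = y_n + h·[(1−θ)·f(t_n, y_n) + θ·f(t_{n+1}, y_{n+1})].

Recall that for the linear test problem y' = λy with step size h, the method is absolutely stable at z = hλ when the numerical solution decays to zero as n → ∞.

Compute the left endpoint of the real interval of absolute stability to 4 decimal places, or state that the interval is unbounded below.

On y'=λy, z=hλ:
  y_{n+1} = y_n + z·[4/5·y_n + 1/5·y_{n+1}] ⇒ (1 − 1/5z)y_{n+1} = (1 + 4/5z)y_n
  R(z) = (1 + 4/5z)/(1 − 1/5z).

Boundary: |R(x)|=1, x<0.
x=-1.24: |R|=0.0064
R=−1: 1+4/5x = −1+1/5x ⇒ -3/5x=2 ⇒ x=2/(-3/5)=-3.3333
Confirm numerically:
  x=-2.608: |R|=0.71399 <1
  x=-1.915: |R|=0.38467 <1
  x=-1.820: |R|=0.33431 <1
  x=-3.872: |R|=1.18215 >1
  x=-3.663: |R|=1.11416 >1
  x=-3.638: |R|=1.10581 >1
So |R|<1 on (-3.3333, 0).

z* = -3.3333.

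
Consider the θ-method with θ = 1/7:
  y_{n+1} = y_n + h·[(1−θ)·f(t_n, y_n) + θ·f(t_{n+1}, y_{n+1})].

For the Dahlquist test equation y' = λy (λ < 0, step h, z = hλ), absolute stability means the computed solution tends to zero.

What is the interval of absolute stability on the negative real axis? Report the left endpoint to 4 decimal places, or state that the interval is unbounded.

On y'=λy, z=hλ:
  y_{n+1} = y_n + z·[6/7·y_n + 1/7·y_{n+1}] ⇒ (1 − 1/7z)y_{n+1} = (1 + 6/7z)y_n
  ⇒ R(z) = (1 + 6/7z)/(1 − 1/7z).

Need |R(x)|<1, x<0.
x=-1.24: |R|=0.0534
R=−1: 1+6/7x = −1+1/7x ⇒ -5/7x=2 ⇒ x=2/(-5/7)=-2.8000
Confirm numerically:
  x=-2.048: |R|=0.58444 <1
  x=-1.738: |R|=0.39231 <1
  x=-1.138: |R|=0.02114 <1
  x=-3.374: |R|=1.27665 >1
  x=-3.304: |R|=1.24457 >1
  x=-3.194: |R|=1.19325 >1
Stable set (-2.8000, 0).

z∈(-2.8000,0).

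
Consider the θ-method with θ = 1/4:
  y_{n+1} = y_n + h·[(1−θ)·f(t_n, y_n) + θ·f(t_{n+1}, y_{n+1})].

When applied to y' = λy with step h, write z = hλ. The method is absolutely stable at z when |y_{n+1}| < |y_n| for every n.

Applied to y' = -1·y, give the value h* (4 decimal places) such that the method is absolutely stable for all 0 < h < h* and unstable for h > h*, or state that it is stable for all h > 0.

(-4.0000,0); λ=-1 ⇒ h* = (4)/1 = 4.0000.

With y'=λy (z=hλ):
  y_{n+1} = y_n + z·[3/4·y_n + 1/4·y_{n+1}] ⇒ (1 − 1/4z)y_{n+1} = (1 + 3/4z)y_n
  so R(z) = (1 + 3/4z)/(1 − 1/4z).

Find x<0 with |R(x)|<1.
x=-1.63: |R|=0.1581
R=−1: 1+3/4x = −1+1/4x ⇒ -1/2x=2 ⇒ x=2/(-1/2)=-4.0000
Confirm numerically:
  x=-3.725: |R|=0.92880 <1
  x=-2.272: |R|=0.44898 <1
  x=-2.065: |R|=0.36191 <1
  x=-4.570: |R|=1.13302 >1
  x=-4.392: |R|=1.09342 >1
Stable set (-4.0000, 0).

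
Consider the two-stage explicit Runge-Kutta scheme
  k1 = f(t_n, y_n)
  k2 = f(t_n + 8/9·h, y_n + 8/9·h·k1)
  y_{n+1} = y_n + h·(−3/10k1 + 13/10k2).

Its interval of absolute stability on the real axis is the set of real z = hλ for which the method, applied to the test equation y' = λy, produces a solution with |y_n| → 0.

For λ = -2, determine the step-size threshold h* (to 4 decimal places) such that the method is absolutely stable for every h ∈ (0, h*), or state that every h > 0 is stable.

On y'=λy, z=hλ:
  k1=λy_n ⇒ h·k1=z·y_n;  k2=λ(1+8/9z)y_n ⇒ h·k2=z(1+8/9z)y_n
  y_{n+1}/y_n = 1 − 3/10z + 13/10z(1+8/9z) = 1 + z + 52/45z²
  so R(z) = 1 + z + 52/45z².

Boundary: |R(x)|=1, x<0.
x=-0.35: |R|=0.7916
R=1: x+52/45x²=0 ⇒ x=−45/52=-0.8654; min R=1−1/(4·52/45)=0.7837>−1
Confirm numerically:
  x=-0.723: |R|=0.88104 <1
  x=-0.677: |R|=0.85262 <1
  x=-0.523: |R|=0.79308 <1
  x=-0.507: |R|=0.79003 <1
  x=-1.083: |R|=1.27234 >1
  x=-0.961: |R|=1.10618 >1
Interval (-0.8654, 0).

(-0.8654,0); λ=-2 ⇒ h* = (45/52)/2 = 0.4327.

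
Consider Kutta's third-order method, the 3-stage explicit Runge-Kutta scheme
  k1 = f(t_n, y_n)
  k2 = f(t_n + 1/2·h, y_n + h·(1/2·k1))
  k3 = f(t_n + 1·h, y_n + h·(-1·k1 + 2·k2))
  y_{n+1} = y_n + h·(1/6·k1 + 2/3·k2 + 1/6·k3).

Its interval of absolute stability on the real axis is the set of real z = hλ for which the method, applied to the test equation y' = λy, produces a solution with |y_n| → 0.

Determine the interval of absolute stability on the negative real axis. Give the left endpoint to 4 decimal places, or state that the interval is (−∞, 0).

With y'=λy (z=hλ):
  order 3, 3-stage ⇒ R(z)=1+z+z^2/2+z^3/6
  (e.g. R(-1.61)=-0.00950, |R|=0.00950)

Solve |R(x)|<1 on ℝ⁻.
x=-1.61: |R|=0.0095
|R(-2.79)|=1.5176 |R(-1.85)|=0.1940 |R(-1.4)|=0.1227
Bisect:
  x_lo=-2.9046 |R|=1.7704  x_hi=-0.3930 |R|=0.6741
  mid=-1.64879 |R|=0.03658 →hi
  mid=-2.27669 |R|=0.65184 →hi
  mid=-2.59065 |R|=1.13275 →lo
  mid=-2.43367 |R|=0.87463 →hi
  mid=-2.51216 |R|=0.99903 →hi
  mid=-2.55140 |R|=1.06470 →lo
  mid=-2.53178 |R|=1.03157 →lo
  ...
  [-2.51277,-2.51262] ⇒ x*=-2.5127
So |R|<1 on (-2.5127, 0).

(-2.5127, 0).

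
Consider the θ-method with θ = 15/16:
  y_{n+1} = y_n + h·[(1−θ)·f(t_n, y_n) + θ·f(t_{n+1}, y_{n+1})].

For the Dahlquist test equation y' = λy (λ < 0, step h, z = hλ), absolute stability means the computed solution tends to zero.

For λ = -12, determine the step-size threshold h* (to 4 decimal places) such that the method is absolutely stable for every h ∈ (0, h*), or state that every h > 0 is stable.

With y'=λy (z=hλ):
  y_{n+1} = y_n + z·[1/16·y_n + 15/16·y_{n+1}] ⇒ (1 − 15/16z)y_{n+1} = (1 + 1/16z)y_n
  Hence R(z) = (1 + 1/16z)/(1 − 15/16z).

Need |R(x)|<1, x<0.
x=-0.62: |R|=0.6079
x=-2: |R|=0.3043
x=-10: |R|=0.0361
x=-100: |R|=0.0554
θ=15/16≥1/2 ⇒ |1+1/16x|<|1−15/16x| ∀x<0 ⇒ interval (−∞,0).

(−∞, 0) — no finite endpoint. Any h>0 works for λ=-12.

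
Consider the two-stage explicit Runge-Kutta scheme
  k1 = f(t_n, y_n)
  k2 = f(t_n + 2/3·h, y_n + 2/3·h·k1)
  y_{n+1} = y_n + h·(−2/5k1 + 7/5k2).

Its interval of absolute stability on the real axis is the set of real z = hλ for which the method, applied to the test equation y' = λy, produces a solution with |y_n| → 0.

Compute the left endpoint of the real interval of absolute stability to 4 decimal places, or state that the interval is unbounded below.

z* = -1.0714.

With y'=λy (z=hλ):
  k1=λy_n ⇒ h·k1=z·y_n;  k2=λ(1+2/3z)y_n ⇒ h·k2=z(1+2/3z)y_n
  y_{n+1}/y_n = 1 − 2/5z + 7/5z(1+2/3z) = 1 + z + 14/15z²
  so R(z) = 1 + z + 14/15z².

Find x<0 with |R(x)|<1.
x=-0.6: |R|=0.7360
R=1: x+14/15x²=0 ⇒ x=−15/14=-1.0714; min R=1−1/(4·14/15)=0.7321>−1
Confirm numerically:
  x=-0.647: |R|=0.74370 <1
  x=-0.543: |R|=0.73219 <1
  x=-0.479: |R|=0.73514 <1
  x=-1.371: |R|=1.38333 >1
  x=-1.164: |R|=1.10057 >1
Stable set (-1.0714, 0).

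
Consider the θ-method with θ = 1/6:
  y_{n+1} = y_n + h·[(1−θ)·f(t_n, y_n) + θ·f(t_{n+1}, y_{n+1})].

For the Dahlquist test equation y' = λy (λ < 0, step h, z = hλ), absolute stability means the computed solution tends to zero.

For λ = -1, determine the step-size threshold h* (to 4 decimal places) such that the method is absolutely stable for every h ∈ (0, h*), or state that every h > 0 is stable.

On y'=λy, z=hλ:
  y_{n+1} = y_n + z·[5/6·y_n + 1/6·y_{n+1}] ⇒ (1 − 1/6z)y_{n+1} = (1 + 5/6z)y_n
  Hence R(z) = (1 + 5/6z)/(1 − 1/6z).

Find x<0 with |R(x)|<1.
x=-1.66: |R|=0.3003
R=−1: 1+5/6x = −1+1/6x ⇒ -2/3x=2 ⇒ x=2/(-2/3)=-3.0000
Confirm numerically:
  x=-2.229: |R|=0.62523 <1
  x=-1.847: |R|=0.41226 <1
  x=-1.545: |R|=0.22863 <1
  x=-3.415: |R|=1.17631 >1
  x=-3.324: |R|=1.13900 >1
So |R|<1 on (-3.0000, 0).

(-3.0000,0); λ=-1 ⇒ h* = (3)/1 = 3.0000.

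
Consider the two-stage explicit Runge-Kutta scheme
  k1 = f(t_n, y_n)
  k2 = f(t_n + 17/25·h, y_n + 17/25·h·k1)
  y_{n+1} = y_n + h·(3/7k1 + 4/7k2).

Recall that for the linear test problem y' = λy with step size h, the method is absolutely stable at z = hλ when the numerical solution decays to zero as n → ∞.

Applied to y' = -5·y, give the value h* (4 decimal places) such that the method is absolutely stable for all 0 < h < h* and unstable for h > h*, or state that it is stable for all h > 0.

Set f=λy, z=hλ:
  k1=λy_n ⇒ h·k1=z·y_n;  k2=λ(1+17/25z)y_n ⇒ h·k2=z(1+17/25z)y_n
  y_{n+1}/y_n = 1 + 3/7z + 4/7z(1+17/25z) = 1 + z + 68/175z²
  Hence R(z) = 1 + z + 68/175z².

Boundary: |R(x)|=1, x<0.
x=-1.5: |R|=0.3743
R=1: x+68/175x²=0 ⇒ x=−175/68=-2.5735; min R=1−1/(4·68/175)=0.3566>−1
Confirm numerically:
  x=-2.515: |R|=0.94280 <1
  x=-2.117: |R|=0.62446 <1
  x=-2.065: |R|=0.59196 <1
  x=-1.099: |R|=0.37032 <1
  x=-3.056: |R|=1.57292 >1
  x=-3.010: |R|=1.51050 >1
  x=-2.683: |R|=1.11413 >1
So |R|<1 on (-2.5735, 0).

(-2.5735,0); λ=-5 ⇒ h* = (175/68)/5 = 0.5147.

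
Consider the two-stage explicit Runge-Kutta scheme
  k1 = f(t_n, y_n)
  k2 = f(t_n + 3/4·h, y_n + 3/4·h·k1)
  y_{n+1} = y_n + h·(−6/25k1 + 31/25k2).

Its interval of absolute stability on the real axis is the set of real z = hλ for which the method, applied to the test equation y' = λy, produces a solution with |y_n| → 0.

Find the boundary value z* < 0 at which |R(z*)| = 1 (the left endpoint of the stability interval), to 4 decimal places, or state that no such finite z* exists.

z* = -1.0753.

On y'=λy, z=hλ:
  k1=λy_n ⇒ h·k1=z·y_n;  k2=λ(1+3/4z)y_n ⇒ h·k2=z(1+3/4z)y_n
  y_{n+1}/y_n = 1 − 6/25z + 31/25z(1+3/4z) = 1 + z + 93/100z²
  ⇒ R(z) = 1 + z + 93/100z².

Need |R(x)|<1, x<0.
x=-1.21: |R|=1.1516
R=1: x+93/100x²=0 ⇒ x=−100/93=-1.0753; min R=1−1/(4·93/100)=0.7312>−1
Confirm numerically:
  x=-0.769: |R|=0.78097 <1
  x=-0.691: |R|=0.75306 <1
  x=-0.486: |R|=0.73366 <1
  x=-1.586: |R|=1.75332 >1
  x=-1.547: |R|=1.67868 >1
  x=-1.408: |R|=1.43569 >1
So |R|<1 on (-1.0753, 0).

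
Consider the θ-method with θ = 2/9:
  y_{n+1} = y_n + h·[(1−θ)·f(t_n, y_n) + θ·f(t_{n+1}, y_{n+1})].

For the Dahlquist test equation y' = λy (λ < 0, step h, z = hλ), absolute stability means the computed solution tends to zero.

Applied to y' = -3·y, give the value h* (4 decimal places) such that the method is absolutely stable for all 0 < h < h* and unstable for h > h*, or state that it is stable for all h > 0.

(-3.6000,0); λ=-3 ⇒ h* = (18/5)/3 = 1.2000.

Set f=λy, z=hλ:
  y_{n+1} = y_n + z·[7/9·y_n + 2/9·y_{n+1}] ⇒ (1 − 2/9z)y_{n+1} = (1 + 7/9z)y_n
  ⇒ R(z) = (1 + 7/9z)/(1 − 2/9z).

Solve |R(x)|<1 on ℝ⁻.
x=-0.99: |R|=0.1885
R=−1: 1+7/9x = −1+2/9x ⇒ -5/9x=2 ⇒ x=2/(-5/9)=-3.6000
Confirm numerically:
  x=-3.383: |R|=0.93118 <1
  x=-3.211: |R|=0.87388 <1
  x=-3.041: |R|=0.81468 <1
  x=-3.946: |R|=1.10242 >1
  x=-3.711: |R|=1.03380 >1
So |R|<1 on (-3.6000, 0).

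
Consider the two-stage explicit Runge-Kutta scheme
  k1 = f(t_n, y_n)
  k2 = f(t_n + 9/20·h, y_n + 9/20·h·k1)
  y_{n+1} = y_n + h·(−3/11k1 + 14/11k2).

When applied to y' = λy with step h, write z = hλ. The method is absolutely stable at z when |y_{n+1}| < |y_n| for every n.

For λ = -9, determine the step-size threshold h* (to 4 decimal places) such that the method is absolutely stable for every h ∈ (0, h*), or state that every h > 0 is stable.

(-1.7460,0); λ=-9 ⇒ h* = (110/63)/9 = 0.1940.

With y'=λy (z=hλ):
  k1=λy_n ⇒ h·k1=z·y_n;  k2=λ(1+9/20z)y_n ⇒ h·k2=z(1+9/20z)y_n
  y_{n+1}/y_n = 1 − 3/11z + 14/11z(1+9/20z) = 1 + z + 63/110z²
  ⇒ R(z) = 1 + z + 63/110z².

Boundary: |R(x)|=1, x<0.
x=-0.73: |R|=0.5752
R=1: x+63/110x²=0 ⇒ x=−110/63=-1.7460; min R=1−1/(4·63/110)=0.5635>−1
Confirm numerically:
  x=-1.609: |R|=0.87372 <1
  x=-1.515: |R|=0.79954 <1
  x=-1.438: |R|=0.74631 <1
  x=-0.854: |R|=0.56370 <1
  x=-2.214: |R|=1.59339 >1
  x=-2.191: |R|=1.55837 >1
  x=-2.102: |R|=1.42854 >1
So |R|<1 on (-1.7460, 0).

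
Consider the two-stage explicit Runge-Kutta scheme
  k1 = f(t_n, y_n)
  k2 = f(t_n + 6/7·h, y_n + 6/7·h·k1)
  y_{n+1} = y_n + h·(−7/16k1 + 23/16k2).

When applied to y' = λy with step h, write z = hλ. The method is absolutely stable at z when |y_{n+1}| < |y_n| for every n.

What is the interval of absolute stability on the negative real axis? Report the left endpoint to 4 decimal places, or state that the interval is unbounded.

(-0.8116, 0).

With y'=λy (z=hλ):
  k1=λy_n ⇒ h·k1=z·y_n;  k2=λ(1+6/7z)y_n ⇒ h·k2=z(1+6/7z)y_n
  y_{n+1}/y_n = 1 − 7/16z + 23/16z(1+6/7z) = 1 + z + 69/56z²
  so R(z) = 1 + z + 69/56z².

Solve |R(x)|<1 on ℝ⁻.
x=-0.57: |R|=0.8303
R=1: x+69/56x²=0 ⇒ x=−56/69=-0.8116; min R=1−1/(4·69/56)=0.7971>−1
Confirm numerically:
  x=-0.584: |R|=0.83623 <1
  x=-0.554: |R|=0.82416 <1
  x=-0.418: |R|=0.79728 <1
  x=-1.391: |R|=1.99305 >1
  x=-0.931: |R|=1.13697 >1
Stable set (-0.8116, 0).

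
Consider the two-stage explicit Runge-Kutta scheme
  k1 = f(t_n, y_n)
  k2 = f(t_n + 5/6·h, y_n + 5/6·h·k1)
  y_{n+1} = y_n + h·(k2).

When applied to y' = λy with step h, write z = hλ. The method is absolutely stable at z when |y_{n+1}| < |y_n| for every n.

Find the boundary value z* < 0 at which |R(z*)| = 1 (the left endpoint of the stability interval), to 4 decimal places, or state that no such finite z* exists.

With y'=λy (z=hλ):
  k1=λy_n ⇒ h·k1=z·y_n;  k2=λ(1+5/6z)y_n ⇒ h·k2=z(1+5/6z)y_n
  y_{n+1}/y_n = 1 + z(1+5/6z) = 1 + z + 5/6z²
  Hence R(z) = 1 + z + 5/6z².

Need |R(x)|<1, x<0.
x=-0.49: |R|=0.7101
R=1: x+5/6x²=0 ⇒ x=−6/5=-1.2000; min R=1−1/(4·5/6)=0.7000>−1
Confirm numerically:
  x=-1.055: |R|=0.87252 <1
  x=-0.879: |R|=0.76487 <1
  x=-0.818: |R|=0.73960 <1
  x=-0.624: |R|=0.70048 <1
  x=-1.772: |R|=1.84465 >1
  x=-1.415: |R|=1.25352 >1
  x=-1.278: |R|=1.08307 >1
Stable set (-1.2000, 0).

left endpoint -1.2000.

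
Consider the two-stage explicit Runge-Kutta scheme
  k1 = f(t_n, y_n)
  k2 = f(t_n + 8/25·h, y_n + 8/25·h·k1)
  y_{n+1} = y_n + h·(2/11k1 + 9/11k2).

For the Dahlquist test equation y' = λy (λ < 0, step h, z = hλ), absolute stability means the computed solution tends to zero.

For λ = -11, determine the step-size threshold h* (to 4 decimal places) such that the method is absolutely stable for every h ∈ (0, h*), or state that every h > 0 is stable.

Test eqn y'=λy, z=hλ:
  k1=λy_n ⇒ h·k1=z·y_n;  k2=λ(1+8/25z)y_n ⇒ h·k2=z(1+8/25z)y_n
  y_{n+1}/y_n = 1 + 2/11z + 9/11z(1+8/25z) = 1 + z + 72/275z²
  ⇒ R(z) = 1 + z + 72/275z².

Find x<0 with |R(x)|<1.
x=-0.98: |R|=0.2715
R=1: x+72/275x²=0 ⇒ x=−275/72=-3.8194; min R=1−1/(4·72/275)=0.0451>−1
Confirm numerically:
  x=-3.205: |R|=0.48440 <1
  x=-2.993: |R|=0.35238 <1
  x=-2.918: |R|=0.31131 <1
  x=-4.417: |R|=1.69104 >1
  x=-4.136: |R|=1.34279 >1
Stable set (-3.8194, 0).

(-3.8194,0); λ=-11 ⇒ h* = (275/72)/11 = 0.3472.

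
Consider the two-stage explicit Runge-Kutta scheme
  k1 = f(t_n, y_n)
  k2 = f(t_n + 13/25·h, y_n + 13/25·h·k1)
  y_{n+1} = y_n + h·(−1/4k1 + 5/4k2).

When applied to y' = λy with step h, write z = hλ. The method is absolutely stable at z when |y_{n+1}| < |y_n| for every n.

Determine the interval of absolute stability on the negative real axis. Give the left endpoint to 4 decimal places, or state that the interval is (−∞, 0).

z∈(-1.5385,0).

Test eqn y'=λy, z=hλ:
  k1=λy_n ⇒ h·k1=z·y_n;  k2=λ(1+13/25z)y_n ⇒ h·k2=z(1+13/25z)y_n
  y_{n+1}/y_n = 1 − 1/4z + 5/4z(1+13/25z) = 1 + z + 13/20z²
  ⇒ R(z) = 1 + z + 13/20z².

Solve |R(x)|<1 on ℝ⁻.
x=-1.33: |R|=0.8198
R=1: x+13/20x²=0 ⇒ x=−20/13=-1.5385; min R=1−1/(4·13/20)=0.6154>−1
Confirm numerically:
  x=-1.377: |R|=0.85548 <1
  x=-1.000: |R|=0.65000 <1
  x=-0.795: |R|=0.61582 <1
  x=-0.660: |R|=0.62314 <1
  x=-1.836: |R|=1.35508 >1
  x=-1.678: |R|=1.15219 >1
  x=-1.649: |R|=1.11848 >1
Interval (-1.5385, 0).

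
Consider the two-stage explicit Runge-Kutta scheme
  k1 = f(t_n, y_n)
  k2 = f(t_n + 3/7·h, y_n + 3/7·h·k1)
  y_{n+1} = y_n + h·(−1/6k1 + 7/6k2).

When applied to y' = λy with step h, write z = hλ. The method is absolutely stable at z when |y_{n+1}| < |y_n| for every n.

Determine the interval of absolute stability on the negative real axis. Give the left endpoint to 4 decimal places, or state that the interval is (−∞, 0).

With y'=λy (z=hλ):
  k1=λy_n ⇒ h·k1=z·y_n;  k2=λ(1+3/7z)y_n ⇒ h·k2=z(1+3/7z)y_n
  y_{n+1}/y_n = 1 − 1/6z + 7/6z(1+3/7z) = 1 + z + 1/2z²
  R(z) = 1 + z + 1/2z².

Boundary: |R(x)|=1, x<0.
x=-1.36: |R|=0.5648
R=1: x+1/2x²=0 ⇒ x=−2=-2.0000; min R=1−1/(4·1/2)=0.5000>−1
Confirm numerically:
  x=-1.521: |R|=0.63572 <1
  x=-1.107: |R|=0.50572 <1
  x=-1.023: |R|=0.50026 <1
  x=-2.586: |R|=1.75770 >1
  x=-2.583: |R|=1.75294 >1
  x=-2.061: |R|=1.06286 >1
So |R|<1 on (-2.0000, 0).

(-2.0000, 0).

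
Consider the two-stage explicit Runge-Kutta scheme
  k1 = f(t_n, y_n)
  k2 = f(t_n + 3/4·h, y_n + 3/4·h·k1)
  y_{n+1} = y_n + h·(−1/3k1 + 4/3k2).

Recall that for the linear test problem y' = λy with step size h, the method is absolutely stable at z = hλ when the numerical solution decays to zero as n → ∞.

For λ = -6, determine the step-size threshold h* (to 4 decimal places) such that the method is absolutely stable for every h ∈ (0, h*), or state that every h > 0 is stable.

Test eqn y'=λy, z=hλ:
  k1=λy_n ⇒ h·k1=z·y_n;  k2=λ(1+3/4z)y_n ⇒ h·k2=z(1+3/4z)y_n
  y_{n+1}/y_n = 1 − 1/3z + 4/3z(1+3/4z) = 1 + z + z²
  ⇒ R(z) = 1 + z + z².

Need |R(x)|<1, x<0.
x=-0.52: |R|=0.7504
R=1: x+1x²=0 ⇒ x=−1=-1.0000; min R=1−1/(4·1)=0.7500>−1
Confirm numerically:
  x=-0.799: |R|=0.83940 <1
  x=-0.791: |R|=0.83468 <1
  x=-0.712: |R|=0.79494 <1
  x=-1.433: |R|=1.62049 >1
  x=-1.327: |R|=1.43393 >1
Interval (-1.0000, 0).

(-1.0000,0); λ=-6 ⇒ h* = (1)/6 = 0.1667.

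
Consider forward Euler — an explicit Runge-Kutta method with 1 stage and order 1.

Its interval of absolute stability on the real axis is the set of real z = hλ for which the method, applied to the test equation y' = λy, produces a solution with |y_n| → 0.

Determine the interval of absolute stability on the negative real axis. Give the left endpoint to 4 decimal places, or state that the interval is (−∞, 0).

Set f=λy, z=hλ:
  order 1, 1-stage ⇒ R(z)=1+z
  (e.g. R(-1.27)=-0.27000, |R|=0.27000)

Need |R(x)|<1, x<0.
x=-1.27: |R|=0.2700
|R(-1.64)|=0.6400 |R(-0.67)|=0.3300 |R(-0.66)|=0.3400
Bisect:
  x_lo=-2.5021 |R|=1.5021  x_hi=-0.3264 |R|=0.6736
  mid=-1.41424 |R|=0.41424 →hi
  mid=-1.95817 |R|=0.95817 →hi
  mid=-2.23014 |R|=1.23014 →lo
  mid=-2.09415 |R|=1.09415 →lo
  mid=-2.02616 |R|=1.02616 →lo
  mid=-1.99217 |R|=0.99217 →hi
  mid=-2.00916 |R|=1.00916 →lo
  mid=-2.00067 |R|=1.00067 →lo
  ...
  [-2.00000,-1.99987] ⇒ x*=-2.0000
Interval (-2.0000, 0).

z∈(-2.0000,0).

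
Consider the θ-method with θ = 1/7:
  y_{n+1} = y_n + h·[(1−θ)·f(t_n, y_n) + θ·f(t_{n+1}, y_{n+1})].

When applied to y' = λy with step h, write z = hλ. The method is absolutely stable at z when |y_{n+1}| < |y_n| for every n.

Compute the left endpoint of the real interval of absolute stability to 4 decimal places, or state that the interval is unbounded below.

On y'=λy, z=hλ:
  y_{n+1} = y_n + z·[6/7·y_n + 1/7·y_{n+1}] ⇒ (1 − 1/7z)y_{n+1} = (1 + 6/7z)y_n
  Hence R(z) = (1 + 6/7z)/(1 − 1/7z).

Find x<0 with |R(x)|<1.
x=-1.42: |R|=0.1805
R=−1: 1+6/7x = −1+1/7x ⇒ -5/7x=2 ⇒ x=2/(-5/7)=-2.8000
Confirm numerically:
  x=-2.704: |R|=0.95054 <1
  x=-1.842: |R|=0.45827 <1
  x=-1.679: |R|=0.35419 <1
  x=-3.313: |R|=1.24872 >1
  x=-3.266: |R|=1.22696 >1
  x=-2.891: |R|=1.04600 >1
Interval (-2.8000, 0).

left endpoint -2.8000.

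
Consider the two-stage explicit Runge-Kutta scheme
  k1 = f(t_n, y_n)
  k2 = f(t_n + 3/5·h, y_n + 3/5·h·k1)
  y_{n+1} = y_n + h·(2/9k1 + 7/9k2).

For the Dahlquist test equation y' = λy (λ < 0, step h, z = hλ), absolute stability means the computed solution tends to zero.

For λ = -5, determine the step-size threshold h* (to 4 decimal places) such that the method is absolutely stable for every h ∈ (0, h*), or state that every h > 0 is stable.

On y'=λy, z=hλ:
  k1=λy_n ⇒ h·k1=z·y_n;  k2=λ(1+3/5z)y_n ⇒ h·k2=z(1+3/5z)y_n
  y_{n+1}/y_n = 1 + 2/9z + 7/9z(1+3/5z) = 1 + z + 7/15z²
  Hence R(z) = 1 + z + 7/15z².

Find x<0 with |R(x)|<1.
x=-1.72: |R|=0.6606
R=1: x+7/15x²=0 ⇒ x=−15/7=-2.1429; min R=1−1/(4·7/15)=0.4643>−1
Confirm numerically:
  x=-1.458: |R|=0.53402 <1
  x=-1.200: |R|=0.47200 <1
  x=-1.089: |R|=0.46443 <1
  x=-1.071: |R|=0.46429 <1
  x=-2.496: |R|=1.41134 >1
  x=-2.242: |R|=1.10373 >1
  x=-2.231: |R|=1.09177 >1
Stable set (-2.1429, 0).

(-2.1429,0); λ=-5 ⇒ h* = (15/7)/5 = 0.4286.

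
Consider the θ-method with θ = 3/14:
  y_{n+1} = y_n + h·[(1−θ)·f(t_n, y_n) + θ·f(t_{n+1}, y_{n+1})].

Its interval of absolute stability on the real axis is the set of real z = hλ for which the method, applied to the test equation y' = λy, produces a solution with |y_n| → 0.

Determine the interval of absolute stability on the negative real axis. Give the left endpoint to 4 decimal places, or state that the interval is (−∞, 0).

On y'=λy, z=hλ:
  y_{n+1} = y_n + z·[11/14·y_n + 3/14·y_{n+1}] ⇒ (1 − 3/14z)y_{n+1} = (1 + 11/14z)y_n
  ⇒ R(z) = (1 + 11/14z)/(1 − 3/14z).

Find x<0 with |R(x)|<1.
x=-1.08: |R|=0.1230
R=−1: 1+11/14x = −1+3/14x ⇒ -4/7x=2 ⇒ x=2/(-4/7)=-3.5000
Confirm numerically:
  x=-3.027: |R|=0.83606 <1
  x=-2.210: |R|=0.49976 <1
  x=-2.026: |R|=0.41269 <1
  x=-1.632: |R|=0.20914 <1
  x=-4.079: |R|=1.17654 >1
  x=-3.791: |R|=1.09175 >1
Interval (-3.5000, 0).

z∈(-3.5000,0).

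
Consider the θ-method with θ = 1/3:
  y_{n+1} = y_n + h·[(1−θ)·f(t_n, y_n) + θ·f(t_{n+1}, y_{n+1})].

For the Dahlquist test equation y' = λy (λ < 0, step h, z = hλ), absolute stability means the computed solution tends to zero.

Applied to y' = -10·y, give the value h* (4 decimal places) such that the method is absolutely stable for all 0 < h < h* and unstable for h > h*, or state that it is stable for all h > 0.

(-6.0000,0); λ=-10 ⇒ h* = (6)/10 = 0.6000.

With y'=λy (z=hλ):
  y_{n+1} = y_n + z·[2/3·y_n + 1/3·y_{n+1}] ⇒ (1 − 1/3z)y_{n+1} = (1 + 2/3z)y_n
  Hence R(z) = (1 + 2/3z)/(1 − 1/3z).

Boundary: |R(x)|=1, x<0.
x=-1.71: |R|=0.0892
R=−1: 1+2/3x = −1+1/3x ⇒ -1/3x=2 ⇒ x=2/(-1/3)=-6.0000
Confirm numerically:
  x=-5.834: |R|=0.98121 <1
  x=-5.102: |R|=0.88916 <1
  x=-4.184: |R|=0.74722 <1
  x=-6.239: |R|=1.02587 >1
  x=-6.217: |R|=1.02354 >1
Interval (-6.0000, 0).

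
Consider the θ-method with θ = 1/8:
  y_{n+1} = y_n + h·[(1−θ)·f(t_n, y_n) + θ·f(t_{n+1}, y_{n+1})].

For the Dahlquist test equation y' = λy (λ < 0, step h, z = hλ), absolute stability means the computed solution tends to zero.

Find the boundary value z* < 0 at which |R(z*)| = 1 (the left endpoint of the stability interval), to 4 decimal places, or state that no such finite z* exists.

Test eqn y'=λy, z=hλ:
  y_{n+1} = y_n + z·[7/8·y_n + 1/8·y_{n+1}] ⇒ (1 − 1/8z)y_{n+1} = (1 + 7/8z)y_n
  so R(z) = (1 + 7/8z)/(1 − 1/8z).

Boundary: |R(x)|=1, x<0.
x=-0.71: |R|=0.3479
R=−1: 1+7/8x = −1+1/8x ⇒ -3/4x=2 ⇒ x=2/(-3/4)=-2.6667
Confirm numerically:
  x=-2.597: |R|=0.96055 <1
  x=-1.596: |R|=0.33055 <1
  x=-1.103: |R|=0.03065 <1
  x=-3.159: |R|=1.26472 >1
  x=-2.992: |R|=1.17758 >1
Stable set (-2.6667, 0).

left endpoint -2.6667.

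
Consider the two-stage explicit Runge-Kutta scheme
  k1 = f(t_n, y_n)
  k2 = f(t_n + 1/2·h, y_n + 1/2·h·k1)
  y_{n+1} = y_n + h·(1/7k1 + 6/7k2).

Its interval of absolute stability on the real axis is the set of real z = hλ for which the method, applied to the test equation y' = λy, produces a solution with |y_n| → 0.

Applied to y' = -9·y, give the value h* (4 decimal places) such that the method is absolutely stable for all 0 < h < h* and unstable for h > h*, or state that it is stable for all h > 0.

On y'=λy, z=hλ:
  k1=λy_n ⇒ h·k1=z·y_n;  k2=λ(1+1/2z)y_n ⇒ h·k2=z(1+1/2z)y_n
  y_{n+1}/y_n = 1 + 1/7z + 6/7z(1+1/2z) = 1 + z + 3/7z²
  R(z) = 1 + z + 3/7z².

Solve |R(x)|<1 on ℝ⁻.
x=-1.47: |R|=0.4561
R=1: x+3/7x²=0 ⇒ x=−7/3=-2.3333; min R=1−1/(4·3/7)=0.4167>−1
Confirm numerically:
  x=-2.065: |R|=0.76252 <1
  x=-1.747: |R|=0.56100 <1
  x=-1.434: |R|=0.44730 <1
  x=-1.176: |R|=0.41670 <1
  x=-2.864: |R|=1.65136 >1
  x=-2.749: |R|=1.48971 >1
Stable set (-2.3333, 0).

(-2.3333,0); λ=-9 ⇒ h* = (7/3)/9 = 0.2593.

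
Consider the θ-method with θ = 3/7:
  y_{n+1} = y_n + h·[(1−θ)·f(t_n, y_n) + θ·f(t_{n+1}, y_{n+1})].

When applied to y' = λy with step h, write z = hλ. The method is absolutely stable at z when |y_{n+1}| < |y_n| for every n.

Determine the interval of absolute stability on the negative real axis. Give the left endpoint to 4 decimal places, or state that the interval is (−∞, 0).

z∈(-14.0000,0).

On y'=λy, z=hλ:
  y_{n+1} = y_n + z·[4/7·y_n + 3/7·y_{n+1}] ⇒ (1 − 3/7z)y_{n+1} = (1 + 4/7z)y_n
  Hence R(z) = (1 + 4/7z)/(1 − 3/7z).

Boundary: |R(x)|=1, x<0.
x=-1.74: |R|=0.0033
R=−1: 1+4/7x = −1+3/7x ⇒ -1/7x=2 ⇒ x=2/(-1/7)=-14.0000
Confirm numerically:
  x=-13.385: |R|=0.98696 <1
  x=-12.999: |R|=0.97824 <1
  x=-11.232: |R|=0.93198 <1
  x=-8.932: |R|=0.85004 <1
  x=-14.365: |R|=1.00729 >1
  x=-14.334: |R|=1.00668 >1
  x=-14.132: |R|=1.00267 >1
So |R|<1 on (-14.0000, 0).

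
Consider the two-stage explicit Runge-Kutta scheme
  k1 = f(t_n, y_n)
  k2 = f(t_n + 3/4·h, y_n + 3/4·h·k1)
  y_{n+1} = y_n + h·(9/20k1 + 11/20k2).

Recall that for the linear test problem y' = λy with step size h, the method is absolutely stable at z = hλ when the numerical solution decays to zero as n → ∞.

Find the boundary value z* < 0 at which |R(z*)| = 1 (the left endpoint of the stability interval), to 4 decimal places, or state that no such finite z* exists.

Set f=λy, z=hλ:
  k1=λy_n ⇒ h·k1=z·y_n;  k2=λ(1+3/4z)y_n ⇒ h·k2=z(1+3/4z)y_n
  y_{n+1}/y_n = 1 + 9/20z + 11/20z(1+3/4z) = 1 + z + 33/80z²
  Hence R(z) = 1 + z + 33/80z².

Boundary: |R(x)|=1, x<0.
x=-0.35: |R|=0.7005
R=1: x+33/80x²=0 ⇒ x=−80/33=-2.4242; min R=1−1/(4·33/80)=0.3939>−1
Confirm numerically:
  x=-2.329: |R|=0.90850 <1
  x=-1.835: |R|=0.55398 <1
  x=-1.289: |R|=0.39638 <1
  x=-1.159: |R|=0.39510 <1
  x=-2.695: |R|=1.30100 >1
  x=-2.674: |R|=1.27549 >1
  x=-2.483: |R|=1.06018 >1
Interval (-2.4242, 0).

left endpoint -2.4242.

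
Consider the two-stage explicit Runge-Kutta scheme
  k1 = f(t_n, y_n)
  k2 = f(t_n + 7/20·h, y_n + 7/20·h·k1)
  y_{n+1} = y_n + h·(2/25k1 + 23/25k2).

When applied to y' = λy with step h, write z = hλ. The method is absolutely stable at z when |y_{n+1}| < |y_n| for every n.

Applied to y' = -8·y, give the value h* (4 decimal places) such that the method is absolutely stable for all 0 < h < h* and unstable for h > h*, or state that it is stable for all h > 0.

(-3.1056,0); λ=-8 ⇒ h* = (500/161)/8 = 0.3882.

With y'=λy (z=hλ):
  k1=λy_n ⇒ h·k1=z·y_n;  k2=λ(1+7/20z)y_n ⇒ h·k2=z(1+7/20z)y_n
  y_{n+1}/y_n = 1 + 2/25z + 23/25z(1+7/20z) = 1 + z + 161/500z²
  so R(z) = 1 + z + 161/500z².

Solve |R(x)|<1 on ℝ⁻.
x=-0.98: |R|=0.3292
R=1: x+161/500x²=0 ⇒ x=−500/161=-3.1056; min R=1−1/(4·161/500)=0.2236>−1
Confirm numerically:
  x=-2.926: |R|=0.83080 <1
  x=-2.190: |R|=0.35434 <1
  x=-2.069: |R|=0.30941 <1
  x=-1.437: |R|=0.22792 <1
  x=-3.422: |R|=1.34865 >1
  x=-3.153: |R|=1.04813 >1
  x=-3.139: |R|=1.03377 >1
Stable set (-3.1056, 0).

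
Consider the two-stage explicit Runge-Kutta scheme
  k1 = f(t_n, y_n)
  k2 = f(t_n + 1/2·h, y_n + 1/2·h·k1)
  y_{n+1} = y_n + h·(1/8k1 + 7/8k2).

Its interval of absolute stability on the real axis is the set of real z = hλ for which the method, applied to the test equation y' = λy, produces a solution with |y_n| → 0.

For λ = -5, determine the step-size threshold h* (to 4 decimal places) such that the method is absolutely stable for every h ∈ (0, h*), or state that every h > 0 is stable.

On y'=λy, z=hλ:
  k1=λy_n ⇒ h·k1=z·y_n;  k2=λ(1+1/2z)y_n ⇒ h·k2=z(1+1/2z)y_n
  y_{n+1}/y_n = 1 + 1/8z + 7/8z(1+1/2z) = 1 + z + 7/16z²
  R(z) = 1 + z + 7/16z².

Boundary: |R(x)|=1, x<0.
x=-0.55: |R|=0.5823
R=1: x+7/16x²=0 ⇒ x=−16/7=-2.2857; min R=1−1/(4·7/16)=0.4286>−1
Confirm numerically:
  x=-2.134: |R|=0.85836 <1
  x=-2.013: |R|=0.75982 <1
  x=-1.602: |R|=0.52080 <1
  x=-1.348: |R|=0.44698 <1
  x=-2.831: |R|=1.67537 >1
  x=-2.664: |R|=1.44089 >1
  x=-2.518: |R|=1.25589 >1
Interval (-2.2857, 0).

(-2.2857,0); λ=-5 ⇒ h* = (16/7)/5 = 0.4571.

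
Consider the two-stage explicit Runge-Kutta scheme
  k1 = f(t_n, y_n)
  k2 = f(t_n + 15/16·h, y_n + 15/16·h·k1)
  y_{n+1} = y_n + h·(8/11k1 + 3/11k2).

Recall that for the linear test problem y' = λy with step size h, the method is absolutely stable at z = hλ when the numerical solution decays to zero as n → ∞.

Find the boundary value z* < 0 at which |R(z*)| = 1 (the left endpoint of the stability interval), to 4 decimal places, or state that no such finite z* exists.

z* = -3.9111.

With y'=λy (z=hλ):
  k1=λy_n ⇒ h·k1=z·y_n;  k2=λ(1+15/16z)y_n ⇒ h·k2=z(1+15/16z)y_n
  y_{n+1}/y_n = 1 + 8/11z + 3/11z(1+15/16z) = 1 + z + 45/176z²
  R(z) = 1 + z + 45/176z².

Solve |R(x)|<1 on ℝ⁻.
x=-1.65: |R|=0.0461
R=1: x+45/176x²=0 ⇒ x=−176/45=-3.9111; min R=1−1/(4·45/176)=0.0222>−1
Confirm numerically:
  x=-3.818: |R|=0.90911 <1
  x=-2.271: |R|=0.04766 <1
  x=-1.731: |R|=0.03512 <1
  x=-1.682: |R|=0.04136 <1
  x=-4.321: |R|=1.45285 >1
  x=-4.261: |R|=1.38119 >1
So |R|<1 on (-3.9111, 0).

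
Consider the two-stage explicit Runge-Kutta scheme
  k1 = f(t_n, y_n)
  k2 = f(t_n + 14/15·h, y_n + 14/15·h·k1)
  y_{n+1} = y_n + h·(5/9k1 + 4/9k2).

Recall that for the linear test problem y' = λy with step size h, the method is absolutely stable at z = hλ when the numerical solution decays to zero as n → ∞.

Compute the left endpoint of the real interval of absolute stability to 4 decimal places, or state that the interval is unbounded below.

left endpoint -2.4107.

With y'=λy (z=hλ):
  k1=λy_n ⇒ h·k1=z·y_n;  k2=λ(1+14/15z)y_n ⇒ h·k2=z(1+14/15z)y_n
  y_{n+1}/y_n = 1 + 5/9z + 4/9z(1+14/15z) = 1 + z + 56/135z²
  Hence R(z) = 1 + z + 56/135z².

Need |R(x)|<1, x<0.
x=-1.75: |R|=0.5204
R=1: x+56/135x²=0 ⇒ x=−135/56=-2.4107; min R=1−1/(4·56/135)=0.3973>−1
Confirm numerically:
  x=-1.801: |R|=0.54449 <1
  x=-1.589: |R|=0.45837 <1
  x=-1.273: |R|=0.39922 <1
  x=-2.953: |R|=1.66427 >1
  x=-2.590: |R|=1.19262 >1
  x=-2.512: |R|=1.10554 >1
So |R|<1 on (-2.4107, 0).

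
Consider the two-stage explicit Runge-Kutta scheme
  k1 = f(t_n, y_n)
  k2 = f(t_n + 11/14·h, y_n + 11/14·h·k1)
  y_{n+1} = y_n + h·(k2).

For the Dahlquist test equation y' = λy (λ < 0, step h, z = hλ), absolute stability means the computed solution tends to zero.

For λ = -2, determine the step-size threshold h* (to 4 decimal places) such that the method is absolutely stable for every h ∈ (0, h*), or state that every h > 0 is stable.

(-1.2727,0); λ=-2 ⇒ h* = (14/11)/2 = 0.6364.

On y'=λy, z=hλ:
  k1=λy_n ⇒ h·k1=z·y_n;  k2=λ(1+11/14z)y_n ⇒ h·k2=z(1+11/14z)y_n
  y_{n+1}/y_n = 1 + z(1+11/14z) = 1 + z + 11/14z²
  R(z) = 1 + z + 11/14z².

Find x<0 with |R(x)|<1.
x=-1.02: |R|=0.7975
R=1: x+11/14x²=0 ⇒ x=−14/11=-1.2727; min R=1−1/(4·11/14)=0.6818>−1
Confirm numerically:
  x=-1.165: |R|=0.90139 <1
  x=-1.001: |R|=0.78629 <1
  x=-0.945: |R|=0.75666 <1
  x=-0.900: |R|=0.73643 <1
  x=-1.736: |R|=1.63190 >1
  x=-1.719: |R|=1.60276 >1
  x=-1.645: |R|=1.48116 >1
Interval (-1.2727, 0).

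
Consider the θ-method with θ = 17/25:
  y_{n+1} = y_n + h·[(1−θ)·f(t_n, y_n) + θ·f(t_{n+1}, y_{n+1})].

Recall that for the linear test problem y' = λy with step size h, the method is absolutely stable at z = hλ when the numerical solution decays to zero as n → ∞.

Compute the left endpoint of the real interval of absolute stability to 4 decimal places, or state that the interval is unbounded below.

(−∞, 0) — no finite endpoint.

With y'=λy (z=hλ):
  y_{n+1} = y_n + z·[8/25·y_n + 17/25·y_{n+1}] ⇒ (1 − 17/25z)y_{n+1} = (1 + 8/25z)y_n
  ⇒ R(z) = (1 + 8/25z)/(1 − 17/25z).

Find x<0 with |R(x)|<1.
x=-1.31: |R|=0.3072
x=-2: |R|=0.1525
x=-10: |R|=0.2821
x=-100: |R|=0.4493
θ=17/25≥1/2 ⇒ |1+8/25x|<|1−17/25x| ∀x<0 ⇒ stable on all of ℝ⁻.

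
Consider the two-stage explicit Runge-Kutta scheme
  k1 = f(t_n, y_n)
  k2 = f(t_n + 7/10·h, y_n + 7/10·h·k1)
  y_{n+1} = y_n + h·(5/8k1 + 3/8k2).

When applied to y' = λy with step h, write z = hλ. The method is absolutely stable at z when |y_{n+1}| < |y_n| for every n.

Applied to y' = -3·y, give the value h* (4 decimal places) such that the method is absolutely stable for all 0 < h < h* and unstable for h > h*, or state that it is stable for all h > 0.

(-3.8095,0); λ=-3 ⇒ h* = (80/21)/3 = 1.2698.

On y'=λy, z=hλ:
  k1=λy_n ⇒ h·k1=z·y_n;  k2=λ(1+7/10z)y_n ⇒ h·k2=z(1+7/10z)y_n
  y_{n+1}/y_n = 1 + 5/8z + 3/8z(1+7/10z) = 1 + z + 21/80z²
  ⇒ R(z) = 1 + z + 21/80z².

Find x<0 with |R(x)|<1.
x=-0.99: |R|=0.2673
R=1: x+21/80x²=0 ⇒ x=−80/21=-3.8095; min R=1−1/(4·21/80)=0.0476>−1
Confirm numerically:
  x=-2.623: |R|=0.18303 <1
  x=-2.366: |R|=0.10346 <1
  x=-1.902: |R|=0.04762 <1
  x=-1.869: |R|=0.04795 <1
  x=-4.303: |R|=1.55740 >1
  x=-4.149: |R|=1.36973 >1
Stable set (-3.8095, 0).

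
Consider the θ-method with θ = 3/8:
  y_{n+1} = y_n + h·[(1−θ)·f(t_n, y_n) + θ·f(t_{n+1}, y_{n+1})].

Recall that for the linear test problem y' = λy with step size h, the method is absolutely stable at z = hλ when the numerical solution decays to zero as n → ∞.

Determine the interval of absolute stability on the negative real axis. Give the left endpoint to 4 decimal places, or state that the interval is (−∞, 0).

With y'=λy (z=hλ):
  y_{n+1} = y_n + z·[5/8·y_n + 3/8·y_{n+1}] ⇒ (1 − 3/8z)y_{n+1} = (1 + 5/8z)y_n
  so R(z) = (1 + 5/8z)/(1 − 3/8z).

Solve |R(x)|<1 on ℝ⁻.
x=-1.1: |R|=0.2212
R=−1: 1+5/8x = −1+3/8x ⇒ -1/4x=2 ⇒ x=2/(-1/4)=-8.0000
Confirm numerically:
  x=-6.457: |R|=0.88725 <1
  x=-5.994: |R|=0.84559 <1
  x=-5.111: |R|=0.75237 <1
  x=-3.707: |R|=0.55096 <1
  x=-8.546: |R|=1.03246 >1
  x=-8.484: |R|=1.02894 >1
  x=-8.400: |R|=1.02410 >1
Stable set (-8.0000, 0).

z∈(-8.0000,0).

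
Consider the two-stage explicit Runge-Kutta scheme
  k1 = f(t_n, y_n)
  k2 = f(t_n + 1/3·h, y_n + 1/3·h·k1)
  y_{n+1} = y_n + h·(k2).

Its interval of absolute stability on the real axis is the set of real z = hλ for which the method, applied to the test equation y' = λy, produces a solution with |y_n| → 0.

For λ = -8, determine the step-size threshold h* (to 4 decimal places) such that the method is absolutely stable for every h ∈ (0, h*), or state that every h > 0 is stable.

With y'=λy (z=hλ):
  k1=λy_n ⇒ h·k1=z·y_n;  k2=λ(1+1/3z)y_n ⇒ h·k2=z(1+1/3z)y_n
  y_{n+1}/y_n = 1 + z(1+1/3z) = 1 + z + 1/3z²
  R(z) = 1 + z + 1/3z².

Find x<0 with |R(x)|<1.
x=-0.36: |R|=0.6832
R=1: x+1/3x²=0 ⇒ x=−3=-3.0000; min R=1−1/(4·1/3)=0.2500>−1
Confirm numerically:
  x=-2.805: |R|=0.81768 <1
  x=-1.951: |R|=0.31780 <1
  x=-1.896: |R|=0.30227 <1
  x=-3.308: |R|=1.33962 >1
  x=-3.190: |R|=1.20203 >1
  x=-3.039: |R|=1.03951 >1
Stable set (-3.0000, 0).

(-3.0000,0); λ=-8 ⇒ h* = (3)/8 = 0.3750.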